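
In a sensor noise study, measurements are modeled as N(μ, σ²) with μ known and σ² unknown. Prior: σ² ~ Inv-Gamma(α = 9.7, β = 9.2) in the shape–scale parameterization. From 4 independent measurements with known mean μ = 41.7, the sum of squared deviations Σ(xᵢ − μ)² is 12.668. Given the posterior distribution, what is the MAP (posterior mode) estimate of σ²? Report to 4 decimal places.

With known mean μ and an Inverse-Gamma(α, β) prior on σ², the Normal likelihood is conjugate: posterior is Inv-Gamma(α + n/2, β + Σ(xᵢ−μ)²/2).
Posterior: Inv-Gamma(9.7 + 4/2, 9.2 + 12.668/2) = Inv-Gamma(11.70, 15.5340).
Mode = β/(α+1) = 15.5340/12.70 = 1.2231.

1.2231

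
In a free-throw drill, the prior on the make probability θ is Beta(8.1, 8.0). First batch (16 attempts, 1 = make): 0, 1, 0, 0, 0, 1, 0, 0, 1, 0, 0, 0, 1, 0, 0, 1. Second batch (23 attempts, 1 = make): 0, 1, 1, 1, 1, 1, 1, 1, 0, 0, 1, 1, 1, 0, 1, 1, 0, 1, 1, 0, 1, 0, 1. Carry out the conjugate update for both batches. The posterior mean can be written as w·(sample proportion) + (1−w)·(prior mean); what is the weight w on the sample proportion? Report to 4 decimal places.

0.7078

The Beta prior is conjugate to a Binomial/Bernoulli likelihood; the update adds successes to α and failures to β.
Total number of attempts: n = 16 + 23 = 39.
Posterior mean = (α₀+k)/(α₀+β₀+n) = [n/(α₀+β₀+n)]·(k/n) + [(α₀+β₀)/(α₀+β₀+n)]·α₀/(α₀+β₀), so only n and the prior enter the weight.
The weight on the data is w = n/(α₀+β₀+n) = 39/(8.1+8.0+39) = 39/55.1 = 0.7078.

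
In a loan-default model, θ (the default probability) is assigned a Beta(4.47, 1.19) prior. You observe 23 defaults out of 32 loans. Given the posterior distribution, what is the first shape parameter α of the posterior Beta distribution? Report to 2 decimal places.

27.47

The Beta prior is conjugate to a Binomial/Bernoulli likelihood; the update adds successes to α and failures to β.
Posterior: Beta(α+k, β+n−k) = Beta(4.47+23, 1.19+9) = Beta(27.47, 10.19).
Posterior α = 27.47.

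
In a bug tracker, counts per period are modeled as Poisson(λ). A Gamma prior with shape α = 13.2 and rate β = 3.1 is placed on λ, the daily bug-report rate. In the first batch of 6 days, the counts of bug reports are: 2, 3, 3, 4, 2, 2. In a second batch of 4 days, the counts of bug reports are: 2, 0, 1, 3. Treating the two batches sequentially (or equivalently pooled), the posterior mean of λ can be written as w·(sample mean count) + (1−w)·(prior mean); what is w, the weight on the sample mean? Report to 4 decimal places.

0.7634

With a Gamma(shape α, rate β) prior, the Poisson likelihood is conjugate: the posterior is Gamma(α + ΣXᵢ, β + n).
Total number of days: n = 6 + 4 = 10.
Posterior mean = (α₀+S)/(β₀+n) = [n/(β₀+n)]·(S/n) + [β₀/(β₀+n)]·(α₀/β₀), so only n and β₀ enter the weight.
Weight on data w = n/(β₀+n) = 10/(3.1+10) = 10/13.1 = 0.7634.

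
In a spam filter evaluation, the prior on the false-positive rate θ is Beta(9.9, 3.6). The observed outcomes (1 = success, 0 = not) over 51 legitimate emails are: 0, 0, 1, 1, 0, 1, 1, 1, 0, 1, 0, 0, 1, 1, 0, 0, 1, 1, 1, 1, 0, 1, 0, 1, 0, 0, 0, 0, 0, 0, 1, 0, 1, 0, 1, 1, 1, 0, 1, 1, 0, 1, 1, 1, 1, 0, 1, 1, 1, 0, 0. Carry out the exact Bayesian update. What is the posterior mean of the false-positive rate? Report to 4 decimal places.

0.5876

The Beta prior is conjugate to a Binomial/Bernoulli likelihood; the update adds successes to α and failures to β.
Posterior: Beta(α+k, β+n−k) = Beta(9.9+28, 3.6+23) = Beta(37.9, 26.6).
Posterior mean = α/(α+β) = 37.9/64.5 = 0.5876.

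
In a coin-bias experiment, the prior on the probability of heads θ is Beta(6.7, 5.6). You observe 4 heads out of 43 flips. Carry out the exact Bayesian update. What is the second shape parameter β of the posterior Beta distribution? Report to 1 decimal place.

The Beta prior is conjugate to a Binomial/Bernoulli likelihood; the update adds successes to α and failures to β.
Posterior: Beta(α+k, β+n−k) = Beta(6.7+4, 5.6+39) = Beta(10.7, 44.6).
Posterior β = 44.6.

44.6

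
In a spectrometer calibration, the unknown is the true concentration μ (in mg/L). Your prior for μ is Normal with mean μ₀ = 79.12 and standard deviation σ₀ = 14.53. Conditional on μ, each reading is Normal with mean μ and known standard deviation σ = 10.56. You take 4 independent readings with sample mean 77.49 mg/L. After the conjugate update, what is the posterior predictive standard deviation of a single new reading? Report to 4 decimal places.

For Normal data with known variance σ², a Normal(μ₀, σ₀²) prior on μ is conjugate. Posterior precision = 1/σ₀² + n/σ²; posterior mean is the precision-weighted average of μ₀ and x̄.
σ₀² = 14.53² = 211.1209, σ² = 10.56² = 111.5136; σ² + n·σ₀² = 111.5136 + 4·211.1209 = 955.9972.
Posterior precision = 1/σ₀² + n/σ² = 1/211.1209 + 4/111.5136 = (σ² + n·σ₀²)/(σ₀²σ²) = 955.9972/(211.1209·111.5136); posterior variance σₙ² = σ₀²σ²/(σ² + n·σ₀²) = 211.1209·111.5136/955.9972 = 24.626486.
Predictive variance for one new observation = σₙ² + σ² = 211.1209·111.5136/955.9972 + 111.5136 = σ²·(σ₀² + 955.9972)/955.9972 = 111.5136·1167.1181/955.9972 = 136.140086; SD = √(111.5136·1167.1181/955.9972) = 11.6679.

11.6679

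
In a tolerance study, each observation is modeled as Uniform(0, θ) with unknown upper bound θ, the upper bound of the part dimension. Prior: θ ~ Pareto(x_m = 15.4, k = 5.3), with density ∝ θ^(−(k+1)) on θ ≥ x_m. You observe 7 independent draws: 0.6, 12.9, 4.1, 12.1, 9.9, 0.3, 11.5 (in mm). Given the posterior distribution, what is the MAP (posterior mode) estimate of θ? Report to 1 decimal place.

A Pareto(scale x_m, shape k) prior on the upper bound θ of Uniform(0, θ) is conjugate: posterior is Pareto(max(x_m, max xᵢ), k + n).
Sample maximum = 12.9; prior scale x_m = 15.4 → posterior scale = max = 15.4.
Posterior shape = 5.3 + 7 = 12.3.
The Pareto density is decreasing on [x_m, ∞), so the mode is x_m = 15.4.

15.4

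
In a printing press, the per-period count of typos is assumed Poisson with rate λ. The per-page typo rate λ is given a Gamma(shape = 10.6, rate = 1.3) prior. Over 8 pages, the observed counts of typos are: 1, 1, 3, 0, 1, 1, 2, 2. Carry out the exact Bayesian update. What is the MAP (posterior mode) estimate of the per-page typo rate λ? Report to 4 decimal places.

With a Gamma(shape α, rate β) prior, the Poisson likelihood is conjugate: the posterior is Gamma(α + ΣXᵢ, β + n).
Sum of counts S = 11 over n = 8 pages.
Posterior: Gamma(α+S, β+n) = Gamma(10.6+11, 1.3+8) = Gamma(21.6, 9.3).
Mode of Gamma(α,β) for α≥1 is (α−1)/β = 20.6/9.3 = 2.2151.

2.2151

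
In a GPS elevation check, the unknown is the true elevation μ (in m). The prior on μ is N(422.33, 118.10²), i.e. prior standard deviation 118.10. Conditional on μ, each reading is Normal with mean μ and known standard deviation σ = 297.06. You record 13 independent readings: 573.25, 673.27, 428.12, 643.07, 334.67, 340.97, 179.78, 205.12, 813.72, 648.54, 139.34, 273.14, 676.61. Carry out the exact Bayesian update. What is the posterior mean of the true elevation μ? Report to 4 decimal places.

445.0605

For Normal data with known variance σ², a Normal(μ₀, σ₀²) prior on μ is conjugate. Posterior precision = 1/σ₀² + n/σ²; posterior mean is the precision-weighted average of μ₀ and x̄.
Σxᵢ = 573.25 + 673.27 + 428.12 + 643.07 + 334.67 + 340.97 + 179.78 + 205.12 + 813.72 + 648.54 + 139.34 + 273.14 + 676.61 = 5929.6, so n·x̄ = 5929.6.
σ₀² = 118.10² = 13947.61, σ² = 297.06² = 88244.6436; σ² + n·σ₀² = 88244.6436 + 13·13947.61 = 269563.5736.
Posterior mean = (μ₀/σ₀² + n·x̄/σ²)/(1/σ₀² + n/σ²) = (σ²·μ₀ + σ₀²·n·x̄)/(σ² + n·σ₀²) = (88244.6436·422.33 + 13947.61·5929.6)/269563.5736 = 119972108.587588/269563.5736 = 445.0605.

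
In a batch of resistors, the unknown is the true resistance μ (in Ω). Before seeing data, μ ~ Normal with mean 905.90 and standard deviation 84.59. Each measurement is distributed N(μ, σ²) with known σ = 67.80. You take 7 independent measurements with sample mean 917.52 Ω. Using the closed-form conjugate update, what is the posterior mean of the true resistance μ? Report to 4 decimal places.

For Normal data with known variance σ², a Normal(μ₀, σ₀²) prior on μ is conjugate. Posterior precision = 1/σ₀² + n/σ²; posterior mean is the precision-weighted average of μ₀ and x̄.
n·x̄ = 7·917.52 = 6422.64.
σ₀² = 84.59² = 7155.4681, σ² = 67.80² = 4596.84; σ² + n·σ₀² = 4596.84 + 7·7155.4681 = 54685.1167.
Posterior mean = (μ₀/σ₀² + n·x̄/σ²)/(1/σ₀² + n/σ²) = (σ²·μ₀ + σ₀²·n·x̄)/(σ² + n·σ₀²) = (4596.84·905.90 + 7155.4681·6422.64)/54685.1167 = 50121272.993784/54685.1167 = 916.5432.

916.5432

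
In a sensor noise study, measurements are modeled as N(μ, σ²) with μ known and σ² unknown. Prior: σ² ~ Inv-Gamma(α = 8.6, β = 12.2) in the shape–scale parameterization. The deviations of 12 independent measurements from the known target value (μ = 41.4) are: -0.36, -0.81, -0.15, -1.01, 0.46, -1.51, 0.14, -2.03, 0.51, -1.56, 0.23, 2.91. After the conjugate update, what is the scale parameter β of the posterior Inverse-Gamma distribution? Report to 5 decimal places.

With known mean μ and an Inverse-Gamma(α, β) prior on σ², the Normal likelihood is conjugate: posterior is Inv-Gamma(α + n/2, β + Σ(xᵢ−μ)²/2).
Σ(xᵢ−μ)² = (-0.36)² + (-0.81)² + (-0.15)² + (-1.01)² + (0.46)² + (-1.51)² + (0.14)² + (-2.03)² + (0.51)² + (-1.56)² + (0.23)² + (2.91)² = 19.6752.
Posterior: Inv-Gamma(8.6 + 12/2, 12.2 + 19.6752/2) = Inv-Gamma(14.60, 22.03760).
Posterior β = 22.03760.

22.03760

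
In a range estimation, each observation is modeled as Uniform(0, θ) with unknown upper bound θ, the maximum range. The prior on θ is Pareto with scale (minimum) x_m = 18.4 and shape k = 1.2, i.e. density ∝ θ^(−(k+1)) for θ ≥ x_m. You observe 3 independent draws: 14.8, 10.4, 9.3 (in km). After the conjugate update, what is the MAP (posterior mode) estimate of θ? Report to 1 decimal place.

18.4

A Pareto(scale x_m, shape k) prior on the upper bound θ of Uniform(0, θ) is conjugate: posterior is Pareto(max(x_m, max xᵢ), k + n).
Sample maximum = 14.8; prior scale x_m = 18.4 → posterior scale = max = 18.4.
Posterior shape = 1.2 + 3 = 4.2.
The Pareto density is decreasing on [x_m, ∞), so the mode is x_m = 18.4.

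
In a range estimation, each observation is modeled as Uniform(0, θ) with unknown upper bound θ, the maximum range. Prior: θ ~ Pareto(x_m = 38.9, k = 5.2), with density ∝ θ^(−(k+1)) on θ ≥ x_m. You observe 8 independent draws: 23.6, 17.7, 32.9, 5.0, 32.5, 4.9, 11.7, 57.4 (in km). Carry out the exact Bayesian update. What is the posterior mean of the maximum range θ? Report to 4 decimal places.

62.1049

A Pareto(scale x_m, shape k) prior on the upper bound θ of Uniform(0, θ) is conjugate: posterior is Pareto(max(x_m, max xᵢ), k + n).
Sample maximum = 57.4; prior scale x_m = 38.9 → posterior scale = max = 57.4.
Posterior shape = 5.2 + 8 = 13.2.
E[θ|data] = k·x_m/(k−1) = 13.2·57.4/12.2 = 62.1049.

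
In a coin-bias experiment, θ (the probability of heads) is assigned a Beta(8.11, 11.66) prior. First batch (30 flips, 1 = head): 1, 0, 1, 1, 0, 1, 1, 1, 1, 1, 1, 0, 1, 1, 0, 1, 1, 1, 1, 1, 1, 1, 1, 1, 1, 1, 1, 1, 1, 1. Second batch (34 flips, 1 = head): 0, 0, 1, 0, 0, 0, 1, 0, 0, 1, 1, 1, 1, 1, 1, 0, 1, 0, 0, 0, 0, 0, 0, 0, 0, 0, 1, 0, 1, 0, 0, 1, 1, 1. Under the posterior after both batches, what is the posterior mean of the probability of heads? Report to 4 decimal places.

The Beta prior is conjugate to a Binomial/Bernoulli likelihood; the update adds successes to α and failures to β.
After batch 1: Beta(8.11+26, 11.66+4) = Beta(34.11, 15.66).
After batch 2: Beta(34.11+14, 15.66+20) = Beta(48.11, 35.66).
Posterior mean = α/(α+β) = 48.11/83.77 = 0.5743.

0.5743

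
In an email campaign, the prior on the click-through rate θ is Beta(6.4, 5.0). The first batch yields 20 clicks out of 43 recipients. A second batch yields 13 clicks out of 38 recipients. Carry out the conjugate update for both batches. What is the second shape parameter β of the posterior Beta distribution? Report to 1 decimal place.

The Beta prior is conjugate to a Binomial/Bernoulli likelihood; the update adds successes to α and failures to β.
After batch 1: Beta(6.4+20, 5.0+23) = Beta(26.4, 28.0).
After batch 2: Beta(26.4+13, 28.0+25) = Beta(39.4, 53.0).
Posterior β = 53.0.

53.0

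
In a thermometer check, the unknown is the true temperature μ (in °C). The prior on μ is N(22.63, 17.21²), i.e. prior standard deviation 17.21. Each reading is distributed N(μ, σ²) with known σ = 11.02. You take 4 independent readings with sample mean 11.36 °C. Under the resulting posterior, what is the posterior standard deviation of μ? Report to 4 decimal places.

5.2476

For Normal data with known variance σ², a Normal(μ₀, σ₀²) prior on μ is conjugate. Posterior precision = 1/σ₀² + n/σ²; posterior mean is the precision-weighted average of μ₀ and x̄.
σ₀² = 17.21² = 296.1841, σ² = 11.02² = 121.4404; σ² + n·σ₀² = 121.4404 + 4·296.1841 = 1306.1768.
Posterior precision = 1/σ₀² + n/σ² = 1/296.1841 + 4/121.4404 = (σ² + n·σ₀²)/(σ₀²σ²) = 1306.1768/(296.1841·121.4404); posterior variance σₙ² = σ₀²σ²/(σ² + n·σ₀²) = 296.1841·121.4404/1306.1768 = 27.537402.
Posterior SD = √σₙ² = √(296.1841·121.4404/1306.1768) = 5.2476.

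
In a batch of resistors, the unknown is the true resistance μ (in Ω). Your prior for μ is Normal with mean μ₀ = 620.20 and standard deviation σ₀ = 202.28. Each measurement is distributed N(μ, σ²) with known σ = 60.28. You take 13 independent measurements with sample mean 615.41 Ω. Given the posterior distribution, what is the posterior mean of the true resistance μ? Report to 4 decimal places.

615.4425

For Normal data with known variance σ², a Normal(μ₀, σ₀²) prior on μ is conjugate. Posterior precision = 1/σ₀² + n/σ²; posterior mean is the precision-weighted average of μ₀ and x̄.
n·x̄ = 13·615.41 = 8000.33.
σ₀² = 202.28² = 40917.1984, σ² = 60.28² = 3633.6784; σ² + n·σ₀² = 3633.6784 + 13·40917.1984 = 535557.2576.
Posterior mean = (μ₀/σ₀² + n·x̄/σ²)/(1/σ₀² + n/σ²) = (σ²·μ₀ + σ₀²·n·x̄)/(σ² + n·σ₀²) = (3633.6784·620.20 + 40917.1984·8000.33)/535557.2576 = 329604697.219152/535557.2576 = 615.4425.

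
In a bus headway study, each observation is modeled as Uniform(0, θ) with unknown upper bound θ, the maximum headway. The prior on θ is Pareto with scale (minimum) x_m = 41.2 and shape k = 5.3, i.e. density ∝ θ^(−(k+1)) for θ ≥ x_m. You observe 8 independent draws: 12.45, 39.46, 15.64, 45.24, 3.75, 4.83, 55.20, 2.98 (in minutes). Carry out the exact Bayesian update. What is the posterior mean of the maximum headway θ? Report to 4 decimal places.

59.6878

A Pareto(scale x_m, shape k) prior on the upper bound θ of Uniform(0, θ) is conjugate: posterior is Pareto(max(x_m, max xᵢ), k + n).
Sample maximum = 55.20; prior scale x_m = 41.2 → posterior scale = max = 55.20.
Posterior shape = 5.3 + 8 = 13.3.
E[θ|data] = k·x_m/(k−1) = 13.3·55.20/12.3 = 59.6878.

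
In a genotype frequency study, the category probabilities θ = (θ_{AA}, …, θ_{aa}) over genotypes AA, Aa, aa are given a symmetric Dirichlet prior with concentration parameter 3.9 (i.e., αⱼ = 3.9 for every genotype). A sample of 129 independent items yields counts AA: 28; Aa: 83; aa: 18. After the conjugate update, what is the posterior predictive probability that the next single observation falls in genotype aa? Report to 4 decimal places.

0.1557

The Dirichlet prior is conjugate to the Multinomial likelihood: each posterior αⱼ = prior αⱼ + observed count nⱼ.
Posterior concentration: (31.9, 86.9, 21.9), total = 140.7.
P(next = aa | data) = α_{aa}/Σα = 0.1557.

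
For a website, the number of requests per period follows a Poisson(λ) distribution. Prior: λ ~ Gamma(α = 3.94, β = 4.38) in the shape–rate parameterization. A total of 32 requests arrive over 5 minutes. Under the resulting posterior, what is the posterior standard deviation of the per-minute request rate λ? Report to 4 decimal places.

With a Gamma(shape α, rate β) prior, the Poisson likelihood is conjugate: the posterior is Gamma(α + ΣXᵢ, β + n).
Posterior: Gamma(α+S, β+n) = Gamma(3.94+32, 4.38+5) = Gamma(35.94, 9.38).
SD = √α/β = √35.94/9.38 = 0.6391.

0.6391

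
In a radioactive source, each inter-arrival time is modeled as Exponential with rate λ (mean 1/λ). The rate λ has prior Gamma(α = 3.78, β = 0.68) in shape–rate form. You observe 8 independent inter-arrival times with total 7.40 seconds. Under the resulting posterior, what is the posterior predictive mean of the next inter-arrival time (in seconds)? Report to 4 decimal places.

With a Gamma(shape α, rate β) prior on the exponential rate λ, the posterior after n observations with total T = Σxᵢ is Gamma(α+n, β+T).
Posterior: Gamma(3.78+8, 0.68+7.40) = Gamma(11.78, 8.08).
The predictive distribution for the next observation is Lomax; its mean is β/(α−1) = 8.08/10.78 = 0.7495.

0.7495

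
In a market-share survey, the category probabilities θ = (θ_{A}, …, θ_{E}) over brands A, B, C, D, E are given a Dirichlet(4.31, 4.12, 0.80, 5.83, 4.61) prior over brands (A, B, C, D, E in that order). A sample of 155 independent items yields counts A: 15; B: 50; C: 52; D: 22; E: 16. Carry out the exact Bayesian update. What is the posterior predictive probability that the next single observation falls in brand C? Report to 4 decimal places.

0.3023

The Dirichlet prior is conjugate to the Multinomial likelihood: each posterior αⱼ = prior αⱼ + observed count nⱼ.
Posterior concentration: (19.31, 54.12, 52.80, 27.83, 20.61), total = 174.67.
P(next = C | data) = α_{C}/Σα = 0.3023.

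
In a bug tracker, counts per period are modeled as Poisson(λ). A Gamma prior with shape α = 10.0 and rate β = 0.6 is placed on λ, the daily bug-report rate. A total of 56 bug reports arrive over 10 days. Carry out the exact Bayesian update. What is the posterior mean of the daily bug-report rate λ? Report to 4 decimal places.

With a Gamma(shape α, rate β) prior, the Poisson likelihood is conjugate: the posterior is Gamma(α + ΣXᵢ, β + n).
Posterior: Gamma(α+S, β+n) = Gamma(10.0+56, 0.6+10) = Gamma(66.0, 10.6).
Posterior mean = α/β = 66.0/10.6 = 6.2264.

6.2264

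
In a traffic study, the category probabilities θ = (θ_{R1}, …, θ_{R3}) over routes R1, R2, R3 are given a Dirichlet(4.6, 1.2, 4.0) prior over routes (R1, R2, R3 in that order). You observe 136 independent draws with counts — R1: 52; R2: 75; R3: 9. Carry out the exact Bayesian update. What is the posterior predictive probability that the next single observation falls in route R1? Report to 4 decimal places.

The Dirichlet prior is conjugate to the Multinomial likelihood: each posterior αⱼ = prior αⱼ + observed count nⱼ.
Posterior concentration: (56.6, 76.2, 13.0), total = 145.8.
P(next = R1 | data) = α_{R1}/Σα = 0.3882.

0.3882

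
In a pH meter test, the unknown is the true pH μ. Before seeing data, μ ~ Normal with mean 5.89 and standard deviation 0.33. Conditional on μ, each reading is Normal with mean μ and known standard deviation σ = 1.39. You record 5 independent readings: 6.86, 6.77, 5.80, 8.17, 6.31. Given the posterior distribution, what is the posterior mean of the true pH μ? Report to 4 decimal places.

For Normal data with known variance σ², a Normal(μ₀, σ₀²) prior on μ is conjugate. Posterior precision = 1/σ₀² + n/σ²; posterior mean is the precision-weighted average of μ₀ and x̄.
Σxᵢ = 6.86 + 6.77 + 5.80 + 8.17 + 6.31 = 33.91, so n·x̄ = 33.91.
σ₀² = 0.33² = 0.1089, σ² = 1.39² = 1.9321; σ² + n·σ₀² = 1.9321 + 5·0.1089 = 2.4766.
Posterior mean = (μ₀/σ₀² + n·x̄/σ²)/(1/σ₀² + n/σ²) = (σ²·μ₀ + σ₀²·n·x̄)/(σ² + n·σ₀²) = (1.9321·5.89 + 0.1089·33.91)/2.4766 = 15.072868/2.4766 = 6.0861.

6.0861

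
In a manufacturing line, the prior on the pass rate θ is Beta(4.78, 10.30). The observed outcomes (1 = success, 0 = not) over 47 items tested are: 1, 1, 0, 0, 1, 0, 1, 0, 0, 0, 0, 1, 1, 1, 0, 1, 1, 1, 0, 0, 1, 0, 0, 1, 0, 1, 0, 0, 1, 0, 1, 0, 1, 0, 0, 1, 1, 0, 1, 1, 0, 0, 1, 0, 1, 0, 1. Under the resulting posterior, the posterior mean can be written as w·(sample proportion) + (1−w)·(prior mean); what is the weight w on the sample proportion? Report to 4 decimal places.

0.7571

The Beta prior is conjugate to a Binomial/Bernoulli likelihood; the update adds successes to α and failures to β.
Posterior mean = (α₀+k)/(α₀+β₀+n) = [n/(α₀+β₀+n)]·(k/n) + [(α₀+β₀)/(α₀+β₀+n)]·α₀/(α₀+β₀), so only n and the prior enter the weight.
The weight on the data is w = n/(α₀+β₀+n) = 47/(4.78+10.30+47) = 47/62.08 = 0.7571.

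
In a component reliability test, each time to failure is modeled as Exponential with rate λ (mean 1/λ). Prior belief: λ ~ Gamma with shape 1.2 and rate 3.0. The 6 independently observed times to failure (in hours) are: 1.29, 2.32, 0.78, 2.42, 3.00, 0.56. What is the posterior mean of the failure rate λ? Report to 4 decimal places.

With a Gamma(shape α, rate β) prior on the exponential rate λ, the posterior after n observations with total T = Σxᵢ is Gamma(α+n, β+T).
Sum of observations T = 10.37 hours; n = 6.
Posterior: Gamma(1.2+6, 3.0+10.37) = Gamma(7.2, 13.37).
Posterior mean of λ = α/β = 7.2/13.37 = 0.5385.

0.5385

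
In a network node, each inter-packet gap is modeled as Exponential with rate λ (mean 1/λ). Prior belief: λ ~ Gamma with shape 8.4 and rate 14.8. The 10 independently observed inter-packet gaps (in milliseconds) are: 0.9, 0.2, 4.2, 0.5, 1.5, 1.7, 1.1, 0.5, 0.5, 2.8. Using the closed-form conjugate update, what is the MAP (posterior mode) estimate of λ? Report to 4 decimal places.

With a Gamma(shape α, rate β) prior on the exponential rate λ, the posterior after n observations with total T = Σxᵢ is Gamma(α+n, β+T).
Sum of observations T = 13.9 milliseconds; n = 10.
Posterior: Gamma(8.4+10, 14.8+13.9) = Gamma(18.4, 28.7).
Mode = (α−1)/β = 0.6063.

0.6063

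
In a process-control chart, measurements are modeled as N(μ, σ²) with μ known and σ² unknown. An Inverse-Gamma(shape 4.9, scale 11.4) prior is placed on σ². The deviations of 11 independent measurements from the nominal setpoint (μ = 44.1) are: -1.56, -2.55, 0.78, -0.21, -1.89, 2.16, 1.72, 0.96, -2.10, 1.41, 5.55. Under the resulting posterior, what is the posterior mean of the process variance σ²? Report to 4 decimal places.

With known mean μ and an Inverse-Gamma(α, β) prior on σ², the Normal likelihood is conjugate: posterior is Inv-Gamma(α + n/2, β + Σ(xᵢ−μ)²/2).
Σ(xᵢ−μ)² = (-1.56)² + (-2.55)² + (0.78)² + (-0.21)² + (-1.89)² + (2.16)² + (1.72)² + (0.96)² + (-2.10)² + (1.41)² + (5.55)² = 58.9069.
Posterior: Inv-Gamma(4.9 + 11/2, 11.4 + 58.9069/2) = Inv-Gamma(10.40, 40.85345).
E[σ²|data] = β/(α−1) = 40.85345/9.40 = 4.3461.

4.3461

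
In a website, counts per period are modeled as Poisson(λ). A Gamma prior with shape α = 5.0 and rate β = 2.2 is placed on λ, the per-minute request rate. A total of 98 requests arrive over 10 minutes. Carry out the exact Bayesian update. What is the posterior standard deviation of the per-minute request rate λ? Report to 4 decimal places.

With a Gamma(shape α, rate β) prior, the Poisson likelihood is conjugate: the posterior is Gamma(α + ΣXᵢ, β + n).
Posterior: Gamma(α+S, β+n) = Gamma(5.0+98, 2.2+10) = Gamma(103.0, 12.2).
SD = √α/β = √103.0/12.2 = 0.8319.

0.8319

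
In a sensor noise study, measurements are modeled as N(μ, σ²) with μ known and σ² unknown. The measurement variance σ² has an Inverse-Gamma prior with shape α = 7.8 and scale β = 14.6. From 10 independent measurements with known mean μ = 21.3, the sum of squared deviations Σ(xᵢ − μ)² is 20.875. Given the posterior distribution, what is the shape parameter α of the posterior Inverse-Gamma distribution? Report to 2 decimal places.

12.80

With known mean μ and an Inverse-Gamma(α, β) prior on σ², the Normal likelihood is conjugate: posterior is Inv-Gamma(α + n/2, β + Σ(xᵢ−μ)²/2).
Posterior: Inv-Gamma(7.8 + 10/2, 14.6 + 20.875/2) = Inv-Gamma(12.80, 25.0375).
Posterior α = 12.80.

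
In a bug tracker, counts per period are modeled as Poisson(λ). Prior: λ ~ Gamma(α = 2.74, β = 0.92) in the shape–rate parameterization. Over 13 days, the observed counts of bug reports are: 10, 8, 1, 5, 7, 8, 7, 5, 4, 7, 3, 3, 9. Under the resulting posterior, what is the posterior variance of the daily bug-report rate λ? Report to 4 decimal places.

With a Gamma(shape α, rate β) prior, the Poisson likelihood is conjugate: the posterior is Gamma(α + ΣXᵢ, β + n).
Sum of counts S = 77 over n = 13 days.
Posterior: Gamma(α+S, β+n) = Gamma(2.74+77, 0.92+13) = Gamma(79.74, 13.92).
Var = α/β² = 79.74/13.92² = 0.4115.

0.4115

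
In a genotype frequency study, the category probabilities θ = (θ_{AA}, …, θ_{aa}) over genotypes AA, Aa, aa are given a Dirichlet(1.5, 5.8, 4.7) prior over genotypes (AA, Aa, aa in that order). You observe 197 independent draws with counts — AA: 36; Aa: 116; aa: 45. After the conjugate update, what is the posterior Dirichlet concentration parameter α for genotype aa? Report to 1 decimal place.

49.7

The Dirichlet prior is conjugate to the Multinomial likelihood: each posterior αⱼ = prior αⱼ + observed count nⱼ.
Posterior concentration: (37.5, 121.8, 49.7), total = 209.0.
α_{aa} = 4.7 + 45 = 49.7.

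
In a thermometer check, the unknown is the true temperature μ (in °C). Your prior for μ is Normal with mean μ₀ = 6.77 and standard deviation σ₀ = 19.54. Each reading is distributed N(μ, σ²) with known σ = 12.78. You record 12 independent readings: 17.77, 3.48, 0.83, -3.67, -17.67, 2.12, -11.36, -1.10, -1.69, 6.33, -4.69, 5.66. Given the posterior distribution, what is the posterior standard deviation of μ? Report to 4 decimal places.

3.6252

For Normal data with known variance σ², a Normal(μ₀, σ₀²) prior on μ is conjugate. Posterior precision = 1/σ₀² + n/σ²; posterior mean is the precision-weighted average of μ₀ and x̄.
σ₀² = 19.54² = 381.8116, σ² = 12.78² = 163.3284; σ² + n·σ₀² = 163.3284 + 12·381.8116 = 4745.0676.
Posterior precision = 1/σ₀² + n/σ² = 1/381.8116 + 12/163.3284 = (σ² + n·σ₀²)/(σ₀²σ²) = 4745.0676/(381.8116·163.3284); posterior variance σₙ² = σ₀²σ²/(σ² + n·σ₀²) = 381.8116·163.3284/4745.0676 = 13.142211.
Posterior SD = √σₙ² = √(381.8116·163.3284/4745.0676) = 3.6252.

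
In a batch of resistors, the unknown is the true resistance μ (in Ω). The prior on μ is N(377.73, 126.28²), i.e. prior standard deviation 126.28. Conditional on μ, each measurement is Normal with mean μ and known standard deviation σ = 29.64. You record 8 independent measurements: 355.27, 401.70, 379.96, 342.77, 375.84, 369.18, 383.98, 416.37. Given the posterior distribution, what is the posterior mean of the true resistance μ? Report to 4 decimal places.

378.1310

For Normal data with known variance σ², a Normal(μ₀, σ₀²) prior on μ is conjugate. Posterior precision = 1/σ₀² + n/σ²; posterior mean is the precision-weighted average of μ₀ and x̄.
Σxᵢ = 355.27 + 401.70 + 379.96 + 342.77 + 375.84 + 369.18 + 383.98 + 416.37 = 3025.07, so n·x̄ = 3025.07.
σ₀² = 126.28² = 15946.6384, σ² = 29.64² = 878.5296; σ² + n·σ₀² = 878.5296 + 8·15946.6384 = 128451.6368.
Posterior mean = (μ₀/σ₀² + n·x̄/σ²)/(1/σ₀² + n/σ²) = (σ²·μ₀ + σ₀²·n·x̄)/(σ² + n·σ₀²) = (878.5296·377.73 + 15946.6384·3025.07)/128451.6368 = 48571544.410496/128451.6368 = 378.1310.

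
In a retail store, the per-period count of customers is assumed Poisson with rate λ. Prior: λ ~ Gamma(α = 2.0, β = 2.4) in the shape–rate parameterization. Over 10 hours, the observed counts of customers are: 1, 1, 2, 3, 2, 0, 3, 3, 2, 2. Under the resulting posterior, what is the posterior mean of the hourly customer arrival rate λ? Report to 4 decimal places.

1.6935

With a Gamma(shape α, rate β) prior, the Poisson likelihood is conjugate: the posterior is Gamma(α + ΣXᵢ, β + n).
Sum of counts S = 19 over n = 10 hours.
Posterior: Gamma(α+S, β+n) = Gamma(2.0+19, 2.4+10) = Gamma(21.0, 12.4).
Posterior mean = α/β = 21.0/12.4 = 1.6935.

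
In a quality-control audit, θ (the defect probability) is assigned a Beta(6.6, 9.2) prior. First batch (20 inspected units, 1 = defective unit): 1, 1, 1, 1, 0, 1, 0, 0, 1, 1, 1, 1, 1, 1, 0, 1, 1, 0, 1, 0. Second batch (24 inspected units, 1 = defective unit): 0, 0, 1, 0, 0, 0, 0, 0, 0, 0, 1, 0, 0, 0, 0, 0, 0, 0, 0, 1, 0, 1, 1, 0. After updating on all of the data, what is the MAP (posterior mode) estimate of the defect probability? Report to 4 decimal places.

0.4256

The Beta prior is conjugate to a Binomial/Bernoulli likelihood; the update adds successes to α and failures to β.
After batch 1: Beta(6.6+14, 9.2+6) = Beta(20.6, 15.2).
After batch 2: Beta(20.6+5, 15.2+19) = Beta(25.6, 34.2).
Mode of Beta(a,b) for a,b>1 is (a−1)/(a+b−2) = 24.6/57.8 = 0.4256.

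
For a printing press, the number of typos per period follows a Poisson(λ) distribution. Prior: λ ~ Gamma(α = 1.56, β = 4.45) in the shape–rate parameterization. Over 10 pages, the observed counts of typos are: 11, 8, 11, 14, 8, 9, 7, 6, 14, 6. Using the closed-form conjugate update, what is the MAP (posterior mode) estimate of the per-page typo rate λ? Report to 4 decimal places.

6.5439

With a Gamma(shape α, rate β) prior, the Poisson likelihood is conjugate: the posterior is Gamma(α + ΣXᵢ, β + n).
Sum of counts S = 94 over n = 10 pages.
Posterior: Gamma(α+S, β+n) = Gamma(1.56+94, 4.45+10) = Gamma(95.56, 14.45).
Mode of Gamma(α,β) for α≥1 is (α−1)/β = 94.56/14.45 = 6.5439.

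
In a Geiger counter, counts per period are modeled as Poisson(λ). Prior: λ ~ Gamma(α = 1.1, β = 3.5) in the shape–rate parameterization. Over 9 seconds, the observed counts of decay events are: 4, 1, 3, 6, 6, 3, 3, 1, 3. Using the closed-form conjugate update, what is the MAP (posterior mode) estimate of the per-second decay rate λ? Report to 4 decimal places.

2.4080

With a Gamma(shape α, rate β) prior, the Poisson likelihood is conjugate: the posterior is Gamma(α + ΣXᵢ, β + n).
Sum of counts S = 30 over n = 9 seconds.
Posterior: Gamma(α+S, β+n) = Gamma(1.1+30, 3.5+9) = Gamma(31.1, 12.5).
Mode of Gamma(α,β) for α≥1 is (α−1)/β = 30.1/12.5 = 2.4080.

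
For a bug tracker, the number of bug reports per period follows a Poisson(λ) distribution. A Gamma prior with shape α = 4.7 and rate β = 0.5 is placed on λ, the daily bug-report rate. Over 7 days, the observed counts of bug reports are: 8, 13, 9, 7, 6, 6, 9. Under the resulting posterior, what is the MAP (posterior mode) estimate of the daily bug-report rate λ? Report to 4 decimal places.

8.2267

With a Gamma(shape α, rate β) prior, the Poisson likelihood is conjugate: the posterior is Gamma(α + ΣXᵢ, β + n).
Sum of counts S = 58 over n = 7 days.
Posterior: Gamma(α+S, β+n) = Gamma(4.7+58, 0.5+7) = Gamma(62.7, 7.5).
Mode of Gamma(α,β) for α≥1 is (α−1)/β = 61.7/7.5 = 8.2267.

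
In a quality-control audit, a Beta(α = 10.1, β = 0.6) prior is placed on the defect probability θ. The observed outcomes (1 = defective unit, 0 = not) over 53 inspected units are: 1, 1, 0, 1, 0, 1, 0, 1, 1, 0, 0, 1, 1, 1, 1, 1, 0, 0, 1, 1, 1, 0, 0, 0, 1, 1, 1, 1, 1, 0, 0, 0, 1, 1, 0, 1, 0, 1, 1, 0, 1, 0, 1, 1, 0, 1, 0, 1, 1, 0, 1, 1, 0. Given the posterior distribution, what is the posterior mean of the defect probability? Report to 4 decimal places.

0.6609

The Beta prior is conjugate to a Binomial/Bernoulli likelihood; the update adds successes to α and failures to β.
Posterior: Beta(α+k, β+n−k) = Beta(10.1+32, 0.6+21) = Beta(42.1, 21.6).
Posterior mean = α/(α+β) = 42.1/63.7 = 0.6609.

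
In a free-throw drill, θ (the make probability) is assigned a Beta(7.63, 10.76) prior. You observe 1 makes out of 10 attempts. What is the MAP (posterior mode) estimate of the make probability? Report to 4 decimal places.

0.2891

The Beta prior is conjugate to a Binomial/Bernoulli likelihood; the update adds successes to α and failures to β.
Posterior: Beta(α+k, β+n−k) = Beta(7.63+1, 10.76+9) = Beta(8.63, 19.76).
Mode of Beta(a,b) for a,b>1 is (a−1)/(a+b−2) = 7.63/26.39 = 0.2891.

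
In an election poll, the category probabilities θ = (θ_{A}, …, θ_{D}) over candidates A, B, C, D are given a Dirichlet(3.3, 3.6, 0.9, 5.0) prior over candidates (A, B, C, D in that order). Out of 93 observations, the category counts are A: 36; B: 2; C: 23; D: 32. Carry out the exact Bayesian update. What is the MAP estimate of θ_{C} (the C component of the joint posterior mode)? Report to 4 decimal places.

The Dirichlet prior is conjugate to the Multinomial likelihood: each posterior αⱼ = prior αⱼ + observed count nⱼ.
Posterior concentration: (39.3, 5.6, 23.9, 37.0), total = 105.8.
Joint mode component: (α_{C}−1)/(Σα−K) = 22.9/101.8 = 0.2250.

0.2250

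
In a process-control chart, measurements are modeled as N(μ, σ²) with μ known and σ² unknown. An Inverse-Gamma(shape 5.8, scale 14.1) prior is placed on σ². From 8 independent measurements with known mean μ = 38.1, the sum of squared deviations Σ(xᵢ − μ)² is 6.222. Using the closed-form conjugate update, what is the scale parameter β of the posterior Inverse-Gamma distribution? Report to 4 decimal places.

17.2110

With known mean μ and an Inverse-Gamma(α, β) prior on σ², the Normal likelihood is conjugate: posterior is Inv-Gamma(α + n/2, β + Σ(xᵢ−μ)²/2).
Posterior: Inv-Gamma(5.8 + 8/2, 14.1 + 6.222/2) = Inv-Gamma(9.80, 17.2110).
Posterior β = 17.2110.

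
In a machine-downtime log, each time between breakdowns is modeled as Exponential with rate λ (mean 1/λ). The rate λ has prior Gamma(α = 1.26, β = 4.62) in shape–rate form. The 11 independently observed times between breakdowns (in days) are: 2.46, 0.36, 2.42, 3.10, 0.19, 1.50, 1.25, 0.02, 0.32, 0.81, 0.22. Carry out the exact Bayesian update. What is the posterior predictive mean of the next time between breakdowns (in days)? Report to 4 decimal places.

1.5337

With a Gamma(shape α, rate β) prior on the exponential rate λ, the posterior after n observations with total T = Σxᵢ is Gamma(α+n, β+T).
Sum of observations T = 12.65 days; n = 11.
Posterior: Gamma(1.26+11, 4.62+12.65) = Gamma(12.26, 17.27).
The predictive distribution for the next observation is Lomax; its mean is β/(α−1) = 17.27/11.26 = 1.5337.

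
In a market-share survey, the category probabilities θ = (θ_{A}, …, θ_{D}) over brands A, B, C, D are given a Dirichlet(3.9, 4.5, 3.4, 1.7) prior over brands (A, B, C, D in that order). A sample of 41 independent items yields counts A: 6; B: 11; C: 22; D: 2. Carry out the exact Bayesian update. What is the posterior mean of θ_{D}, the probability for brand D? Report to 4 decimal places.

The Dirichlet prior is conjugate to the Multinomial likelihood: each posterior αⱼ = prior αⱼ + observed count nⱼ.
Posterior concentration: (9.9, 15.5, 25.4, 3.7), total = 54.5.
E[θ_{D}|data] = α_{D}/Σα = 3.7/54.5 = 0.0679.

0.0679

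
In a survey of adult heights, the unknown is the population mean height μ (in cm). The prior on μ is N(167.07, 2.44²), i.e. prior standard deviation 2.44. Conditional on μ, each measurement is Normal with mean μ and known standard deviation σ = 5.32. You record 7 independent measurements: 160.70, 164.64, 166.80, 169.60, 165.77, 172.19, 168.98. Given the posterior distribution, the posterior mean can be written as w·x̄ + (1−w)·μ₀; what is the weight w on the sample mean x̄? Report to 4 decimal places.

For Normal data with known variance σ², a Normal(μ₀, σ₀²) prior on μ is conjugate. Posterior precision = 1/σ₀² + n/σ²; posterior mean is the precision-weighted average of μ₀ and x̄.
σ₀² = 2.44² = 5.9536, σ² = 5.32² = 28.3024. Prior precision 1/σ₀² = 1/5.9536; data precision n/σ² = 7/28.3024.
w = (n/σ²)/(1/σ₀² + n/σ²) = n·σ₀²/(σ² + n·σ₀²) = 7·5.9536/(28.3024 + 7·5.9536) = 41.6752/69.9776 = 0.5956.

0.5956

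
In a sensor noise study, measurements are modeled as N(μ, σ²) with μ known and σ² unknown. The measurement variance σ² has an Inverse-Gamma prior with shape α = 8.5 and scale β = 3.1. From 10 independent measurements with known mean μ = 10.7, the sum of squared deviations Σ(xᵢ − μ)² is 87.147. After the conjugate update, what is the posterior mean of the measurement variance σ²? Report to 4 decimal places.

3.7339

With known mean μ and an Inverse-Gamma(α, β) prior on σ², the Normal likelihood is conjugate: posterior is Inv-Gamma(α + n/2, β + Σ(xᵢ−μ)²/2).
Posterior: Inv-Gamma(8.5 + 10/2, 3.1 + 87.147/2) = Inv-Gamma(13.50, 46.6735).
E[σ²|data] = β/(α−1) = 46.6735/12.50 = 3.7339.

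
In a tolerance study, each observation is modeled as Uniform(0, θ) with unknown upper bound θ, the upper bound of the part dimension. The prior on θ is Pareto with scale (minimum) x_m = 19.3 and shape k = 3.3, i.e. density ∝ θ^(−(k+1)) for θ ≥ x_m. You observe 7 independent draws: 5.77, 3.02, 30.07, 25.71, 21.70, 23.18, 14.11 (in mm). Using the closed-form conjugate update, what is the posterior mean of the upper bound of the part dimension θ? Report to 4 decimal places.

A Pareto(scale x_m, shape k) prior on the upper bound θ of Uniform(0, θ) is conjugate: posterior is Pareto(max(x_m, max xᵢ), k + n).
Sample maximum = 30.07; prior scale x_m = 19.3 → posterior scale = max = 30.07.
Posterior shape = 3.3 + 7 = 10.3.
E[θ|data] = k·x_m/(k−1) = 10.3·30.07/9.3 = 33.3033.

33.3033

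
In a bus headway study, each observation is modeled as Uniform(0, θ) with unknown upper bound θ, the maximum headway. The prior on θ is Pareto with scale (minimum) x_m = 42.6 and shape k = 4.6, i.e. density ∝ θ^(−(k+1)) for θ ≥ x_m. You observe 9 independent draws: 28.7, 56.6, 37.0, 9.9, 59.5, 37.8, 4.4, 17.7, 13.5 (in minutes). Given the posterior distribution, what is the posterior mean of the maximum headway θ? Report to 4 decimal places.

A Pareto(scale x_m, shape k) prior on the upper bound θ of Uniform(0, θ) is conjugate: posterior is Pareto(max(x_m, max xᵢ), k + n).
Sample maximum = 59.5; prior scale x_m = 42.6 → posterior scale = max = 59.5.
Posterior shape = 4.6 + 9 = 13.6.
E[θ|data] = k·x_m/(k−1) = 13.6·59.5/12.6 = 64.2222.

64.2222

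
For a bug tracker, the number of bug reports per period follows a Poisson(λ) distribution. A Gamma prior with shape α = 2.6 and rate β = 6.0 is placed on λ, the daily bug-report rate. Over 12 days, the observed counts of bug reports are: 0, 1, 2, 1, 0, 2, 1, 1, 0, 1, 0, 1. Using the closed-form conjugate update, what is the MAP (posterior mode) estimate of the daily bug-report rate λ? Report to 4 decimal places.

0.6444

With a Gamma(shape α, rate β) prior, the Poisson likelihood is conjugate: the posterior is Gamma(α + ΣXᵢ, β + n).
Sum of counts S = 10 over n = 12 days.
Posterior: Gamma(α+S, β+n) = Gamma(2.6+10, 6.0+12) = Gamma(12.6, 18.0).
Mode of Gamma(α,β) for α≥1 is (α−1)/β = 11.6/18.0 = 0.6444.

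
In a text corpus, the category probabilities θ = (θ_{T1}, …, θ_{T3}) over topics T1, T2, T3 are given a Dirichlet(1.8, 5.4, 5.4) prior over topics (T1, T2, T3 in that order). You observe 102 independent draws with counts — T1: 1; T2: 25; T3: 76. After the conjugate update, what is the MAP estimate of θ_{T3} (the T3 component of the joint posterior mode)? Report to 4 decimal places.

The Dirichlet prior is conjugate to the Multinomial likelihood: each posterior αⱼ = prior αⱼ + observed count nⱼ.
Posterior concentration: (2.8, 30.4, 81.4), total = 114.6.
Joint mode component: (α_{T3}−1)/(Σα−K) = 80.4/111.6 = 0.7204.

0.7204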